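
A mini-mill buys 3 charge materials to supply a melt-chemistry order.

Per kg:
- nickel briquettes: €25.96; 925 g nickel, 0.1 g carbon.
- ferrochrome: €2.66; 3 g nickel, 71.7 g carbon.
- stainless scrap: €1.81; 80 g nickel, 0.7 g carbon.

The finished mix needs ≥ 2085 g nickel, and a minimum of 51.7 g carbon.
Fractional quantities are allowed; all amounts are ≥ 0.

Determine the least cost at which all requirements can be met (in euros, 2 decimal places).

€48.38

Let x1 = kg of nickel briquettes, x2 = kg of ferrochrome, x3 = kg of stainless scrap.
Minimize 25.96x1 + 2.66x2 + 1.81x3 s.t.:
  925x1 + 3x2 + 80x3 ≥ 2085   (nickel)
  0.1x1 + 71.7x2 + 0.7x3 ≥ 51.7   (carbon)
  x1, x2, x3 ≥ 0.
The cheapest feasible vertex uses only ferrochrome, stainless scrap; nickel briquettes is not used. The nickel and carbon requirements are met with equality.
Optimal quantities: ferrochrome = 0.46679 kg, stainless scrap = 26.045 kg.
Cost = 2.66·0.46679 + 1.81·26.045 = 48.3831.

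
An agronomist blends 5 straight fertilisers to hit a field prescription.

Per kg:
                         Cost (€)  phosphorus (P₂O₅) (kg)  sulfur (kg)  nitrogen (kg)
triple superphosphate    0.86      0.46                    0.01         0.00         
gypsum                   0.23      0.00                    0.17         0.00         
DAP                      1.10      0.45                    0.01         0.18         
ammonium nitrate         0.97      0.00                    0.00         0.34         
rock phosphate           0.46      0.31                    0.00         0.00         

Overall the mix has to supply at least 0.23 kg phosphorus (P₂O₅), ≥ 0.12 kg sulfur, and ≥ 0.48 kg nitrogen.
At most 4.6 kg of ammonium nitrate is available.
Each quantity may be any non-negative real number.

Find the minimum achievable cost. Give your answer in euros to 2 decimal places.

€1.82

Set it up as a linear program. Let x1 = kg of triple superphosphate, x2 = kg of gypsum, x3 = kg of DAP, x4 = kg of ammonium nitrate, x5 = kg of rock phosphate.
min 0.86x1 + 0.23x2 + 1.1x3 + 0.97x4 + 0.46x5 with:
  0.46x1 + 0.45x3 + 0.31x5 ≥ 0.23   (phosphorus (P₂O₅))
  0.01x1 + 0.17x2 + 0.01x3 ≥ 0.12   (sulfur)
  0.18x3 + 0.34x4 ≥ 0.48   (nitrogen)
  x4 ≤ 4.6
  x1, x2, x3, x4, x5 ≥ 0.
The minimum-cost mix takes nothing from triple superphosphate, rock phosphate — only gypsum, DAP, ammonium nitrate. The phosphorus (P₂O₅), sulfur, nitrogen requirements are met with equality.
So gypsum = 0.6758 kg, DAP = 0.5111 kg, ammonium nitrate = 1.141 kg.
Objective = 0.23·0.6758 + 1.1·0.5111 + 0.97·1.141 = 1.8244.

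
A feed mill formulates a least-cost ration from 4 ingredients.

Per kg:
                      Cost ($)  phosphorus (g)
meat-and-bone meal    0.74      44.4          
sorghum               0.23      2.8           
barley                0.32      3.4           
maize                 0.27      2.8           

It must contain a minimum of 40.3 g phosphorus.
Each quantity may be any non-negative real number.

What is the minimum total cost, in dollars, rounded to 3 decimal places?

Let x1 = kg of meat-and-bone meal, x2 = kg of sorghum, x3 = kg of barley, x4 = kg of maize.
Minimise 0.74x1 + 0.23x2 + 0.32x3 + 0.27x4 subject to:
  44.4x1 + 2.8x2 + 3.4x3 + 2.8x4 ≥ 40.3   (phosphorus)
  x1, x2, x3, x4 ≥ 0.
The optimal basis is {meat-and-bone meal}; sorghum, barley, maize drop out. Binding constraint: phosphorus.
So meat-and-bone meal = 0.9077 kg.
Hence cost = 0.74·0.9077 = $0.67170.

$0.672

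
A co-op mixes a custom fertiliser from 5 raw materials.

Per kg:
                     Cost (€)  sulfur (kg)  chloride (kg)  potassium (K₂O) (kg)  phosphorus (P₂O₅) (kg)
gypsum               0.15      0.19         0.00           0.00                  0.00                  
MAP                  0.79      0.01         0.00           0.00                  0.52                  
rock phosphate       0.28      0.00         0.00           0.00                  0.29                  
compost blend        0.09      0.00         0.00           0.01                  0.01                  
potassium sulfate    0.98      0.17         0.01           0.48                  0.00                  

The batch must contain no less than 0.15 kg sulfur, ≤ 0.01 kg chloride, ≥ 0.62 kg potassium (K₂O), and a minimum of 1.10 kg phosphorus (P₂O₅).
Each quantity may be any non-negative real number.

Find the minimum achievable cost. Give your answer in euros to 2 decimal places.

€3.17

Set it up as a linear program. Let x1 = kg of gypsum, x2 = kg of MAP, x3 = kg of rock phosphate, x4 = kg of compost blend, x5 = kg of potassium sulfate.
Minimize 0.15x1 + 0.79x2 + 0.28x3 + 0.09x4 + 0.98x5 subject to:
  0.19x1 + 0.01x2 + 0.17x5 ≥ 0.15   (sulfur)
  0.01x5 ≤ 0.01   (chloride)
  0.01x4 + 0.48x5 ≥ 0.62   (potassium (K₂O))
  0.52x2 + 0.29x3 + 0.01x4 ≥ 1.1   (phosphorus (P₂O₅))
  x1, x2, x3, x4, x5 ≥ 0.
At the optimum only rock phosphate, compost blend, potassium sulfate are positive (gypsum, MAP = 0). There the chloride, potassium (K₂O), phosphorus (P₂O₅) constraints are tight.
That vertex is x3 = 3.31, x4 = 14, x5 = 1.
Total cost: 0.28·3.31 + 0.09·14 + 0.98·1 = 3.1668.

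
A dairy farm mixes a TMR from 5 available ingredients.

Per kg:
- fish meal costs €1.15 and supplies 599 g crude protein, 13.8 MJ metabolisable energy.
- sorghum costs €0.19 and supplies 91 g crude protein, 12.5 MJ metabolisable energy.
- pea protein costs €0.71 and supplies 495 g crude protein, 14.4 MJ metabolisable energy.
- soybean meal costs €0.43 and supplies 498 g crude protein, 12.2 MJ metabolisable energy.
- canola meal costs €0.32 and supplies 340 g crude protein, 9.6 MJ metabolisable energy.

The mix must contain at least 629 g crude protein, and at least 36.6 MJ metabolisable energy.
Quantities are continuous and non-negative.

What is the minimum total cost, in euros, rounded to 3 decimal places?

Set it up as a linear program. Let x1 = kg of fish meal, x2 = kg of sorghum, x3 = kg of pea protein, x4 = kg of soybean meal, x5 = kg of canola meal.
min 1.15x1 + 0.19x2 + 0.71x3 + 0.43x4 + 0.32x5 s.t.:
  599x1 + 91x2 + 495x3 + 498x4 + 340x5 ≥ 629   (crude protein)
  13.8x1 + 12.5x2 + 14.4x3 + 12.2x4 + 9.6x5 ≥ 36.6   (metabolisable energy)
  x1, x2, x3, x4, x5 ≥ 0.
The cheapest feasible vertex uses only sorghum, soybean meal; fish meal, pea protein, canola meal are not used. The crude protein and metabolisable energy requirements are met with equality.
Optimal quantities: sorghum = 2.063 kg, soybean meal = 0.886 kg.
Objective = 0.19·2.063 + 0.43·0.886 = 0.77295.

€0.773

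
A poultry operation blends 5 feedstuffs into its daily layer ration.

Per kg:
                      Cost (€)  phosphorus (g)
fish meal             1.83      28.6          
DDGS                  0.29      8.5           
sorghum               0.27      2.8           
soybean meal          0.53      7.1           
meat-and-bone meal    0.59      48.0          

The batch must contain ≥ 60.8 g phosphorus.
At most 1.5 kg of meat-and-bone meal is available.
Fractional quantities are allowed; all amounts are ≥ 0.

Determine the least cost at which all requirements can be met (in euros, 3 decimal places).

€0.747

Treat it as an LP. Let x1 = kg of fish meal, x2 = kg of DDGS, x3 = kg of sorghum, x4 = kg of soybean meal, x5 = kg of meat-and-bone meal.
Minimize 1.83x1 + 0.29x2 + 0.27x3 + 0.53x4 + 0.59x5 s.t.:
  28.6x1 + 8.5x2 + 2.8x3 + 7.1x4 + 48x5 ≥ 60.8   (phosphorus)
  x5 ≤ 1.5
  x1, x2, x3, x4, x5 ≥ 0.
The optimal basis is {meat-and-bone meal}; fish meal, DDGS, sorghum, soybean meal drop out. Binding constraint: phosphorus.
So meat-and-bone meal = 1.2667 kg.
Total cost: 0.59·1.2667 = 0.74735.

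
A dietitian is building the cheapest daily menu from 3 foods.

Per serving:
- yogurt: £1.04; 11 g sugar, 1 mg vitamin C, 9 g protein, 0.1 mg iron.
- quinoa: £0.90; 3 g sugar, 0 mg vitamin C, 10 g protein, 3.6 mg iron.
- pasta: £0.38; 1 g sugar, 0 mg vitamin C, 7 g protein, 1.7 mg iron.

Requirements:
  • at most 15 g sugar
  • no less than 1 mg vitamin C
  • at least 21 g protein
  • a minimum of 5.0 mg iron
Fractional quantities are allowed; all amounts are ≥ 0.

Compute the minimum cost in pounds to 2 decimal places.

Let x1 = servings of yogurt, x2 = servings of quinoa, x3 = servings of pasta.
Minimize 1.04x1 + 0.9x2 + 0.38x3 with:
  11x1 + 3x2 + 1x3 ≤ 15   (sugar)
  1x1 ≥ 1   (vitamin C)
  9x1 + 10x2 + 7x3 ≥ 21   (protein)
  0.1x1 + 3.6x2 + 1.7x3 ≥ 5   (iron)
  x1, x2, x3 ≥ 0.
The optimal basis is {yogurt, pasta}; quinoa drops out. The vitamin C and iron requirements are met with equality.
That vertex is x1 = 1, x3 = 2.882.
Hence cost = 1.04·1 + 0.38·2.882 = £2.1352.

£2.14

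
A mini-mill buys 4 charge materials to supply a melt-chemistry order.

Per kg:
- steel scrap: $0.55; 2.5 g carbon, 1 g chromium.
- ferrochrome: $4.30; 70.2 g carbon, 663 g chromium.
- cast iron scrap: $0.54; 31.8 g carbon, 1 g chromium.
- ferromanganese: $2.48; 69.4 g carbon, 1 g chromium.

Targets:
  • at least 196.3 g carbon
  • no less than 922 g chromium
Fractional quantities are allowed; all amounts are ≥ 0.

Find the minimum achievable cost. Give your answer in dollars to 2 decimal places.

Let x1 = kg of steel scrap, x2 = kg of ferrochrome, x3 = kg of cast iron scrap, x4 = kg of ferromanganese.
Minimise 0.55x1 + 4.3x2 + 0.54x3 + 2.48x4 s.t.:
  2.5x1 + 70.2x2 + 31.8x3 + 69.4x4 ≥ 196.3   (carbon)
  1x1 + 663x2 + 1x3 + 1x4 ≥ 922   (chromium)
  x1, x2, x3, x4 ≥ 0.
The minimum-cost mix takes nothing from steel scrap, ferromanganese — only ferrochrome, cast iron scrap. There the carbon and chromium constraints are tight.
Solving gives x2 = 1.386, x3 = 3.113.
Objective = 4.3·1.386 + 0.54·3.113 = 7.6408.

$7.64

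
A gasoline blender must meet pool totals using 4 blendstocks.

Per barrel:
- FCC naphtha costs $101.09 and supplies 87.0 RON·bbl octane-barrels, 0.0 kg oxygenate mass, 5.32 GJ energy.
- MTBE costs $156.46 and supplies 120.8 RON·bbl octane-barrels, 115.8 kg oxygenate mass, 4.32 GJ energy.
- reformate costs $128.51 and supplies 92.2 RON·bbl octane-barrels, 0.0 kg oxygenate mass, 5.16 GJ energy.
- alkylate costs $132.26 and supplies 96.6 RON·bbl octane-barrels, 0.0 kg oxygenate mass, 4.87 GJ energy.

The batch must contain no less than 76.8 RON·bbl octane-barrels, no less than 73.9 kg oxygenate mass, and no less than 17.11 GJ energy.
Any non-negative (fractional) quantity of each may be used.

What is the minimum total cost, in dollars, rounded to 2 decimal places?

This is a linear program. Let x1 = barrels of FCC naphtha, x2 = barrels of MTBE, x3 = barrels of reformate, x4 = barrels of alkylate.
min 101.09x1 + 156.46x2 + 128.51x3 + 132.26x4 s.t.:
  87x1 + 120.8x2 + 92.2x3 + 96.6x4 ≥ 76.8   (octane-barrels)
  115.8x2 ≥ 73.9   (oxygenate mass)
  5.32x1 + 4.32x2 + 5.16x3 + 4.87x4 ≥ 17.11   (energy)
  x1, x2, x3, x4 ≥ 0.
The cheapest feasible vertex uses only FCC naphtha, MTBE; reformate, alkylate are not used. There the oxygenate mass and energy constraints are tight.
So FCC naphtha = 2.69795 barrels, MTBE = 0.638169 barrels.
Hence cost = 101.09·2.69795 + 156.46·0.638169 = $372.5837.

$372.58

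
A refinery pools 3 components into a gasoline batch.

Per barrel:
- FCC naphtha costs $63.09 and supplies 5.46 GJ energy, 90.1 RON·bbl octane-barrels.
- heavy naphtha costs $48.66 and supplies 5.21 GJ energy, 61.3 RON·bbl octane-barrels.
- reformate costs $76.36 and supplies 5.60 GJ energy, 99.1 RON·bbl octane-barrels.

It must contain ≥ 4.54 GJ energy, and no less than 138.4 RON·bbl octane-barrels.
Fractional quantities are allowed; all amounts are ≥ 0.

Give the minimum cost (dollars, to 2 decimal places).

$96.91

Let x1 = barrels of FCC naphtha, x2 = barrels of heavy naphtha, x3 = barrels of reformate.
Minimise 63.09x1 + 48.66x2 + 76.36x3 with:
  5.46x1 + 5.21x2 + 5.6x3 ≥ 4.54   (energy)
  90.1x1 + 61.3x2 + 99.1x3 ≥ 138.4   (octane-barrels)
  x1, x2, x3 ≥ 0.
At the optimum only FCC naphtha is positive (heavy naphtha, reformate = 0). There the octane-barrels constraint is tight.
That vertex is x1 = 1.536.
Total cost: 63.09·1.536 = 96.9062.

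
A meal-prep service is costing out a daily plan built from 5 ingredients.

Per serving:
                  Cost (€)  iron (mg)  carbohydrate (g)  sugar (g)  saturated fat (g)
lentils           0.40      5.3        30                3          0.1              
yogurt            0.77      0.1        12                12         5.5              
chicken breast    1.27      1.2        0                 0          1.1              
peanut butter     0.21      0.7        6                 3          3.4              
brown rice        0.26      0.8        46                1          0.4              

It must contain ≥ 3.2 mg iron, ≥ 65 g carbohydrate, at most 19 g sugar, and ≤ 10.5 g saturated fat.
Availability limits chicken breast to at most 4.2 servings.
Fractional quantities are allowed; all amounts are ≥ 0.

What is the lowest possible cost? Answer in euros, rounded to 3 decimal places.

Treat it as an LP. Let x1 = servings of lentils, x2 = servings of yogurt, x3 = servings of chicken breast, x4 = servings of peanut butter, x5 = servings of brown rice.
Minimize 0.4x1 + 0.77x2 + 1.27x3 + 0.21x4 + 0.26x5 subject to:
  5.3x1 + 0.1x2 + 1.2x3 + 0.7x4 + 0.8x5 ≥ 3.2   (iron)
  30x1 + 12x2 + 6x4 + 46x5 ≥ 65   (carbohydrate)
  3x1 + 12x2 + 3x4 + 1x5 ≤ 19   (sugar)
  0.1x1 + 5.5x2 + 1.1x3 + 3.4x4 + 0.4x5 ≤ 10.5   (saturated fat)
  x3 ≤ 4.2
  x1, x2, x3, x4, x5 ≥ 0.
At the optimum only lentils, brown rice are positive (yogurt, chicken breast, peanut butter = 0). The iron and carbohydrate requirements are met with equality.
Solving gives x1 = 0.4331, x5 = 1.131.
Cost = 0.4·0.4331 + 0.26·1.131 = 0.46730.

€0.467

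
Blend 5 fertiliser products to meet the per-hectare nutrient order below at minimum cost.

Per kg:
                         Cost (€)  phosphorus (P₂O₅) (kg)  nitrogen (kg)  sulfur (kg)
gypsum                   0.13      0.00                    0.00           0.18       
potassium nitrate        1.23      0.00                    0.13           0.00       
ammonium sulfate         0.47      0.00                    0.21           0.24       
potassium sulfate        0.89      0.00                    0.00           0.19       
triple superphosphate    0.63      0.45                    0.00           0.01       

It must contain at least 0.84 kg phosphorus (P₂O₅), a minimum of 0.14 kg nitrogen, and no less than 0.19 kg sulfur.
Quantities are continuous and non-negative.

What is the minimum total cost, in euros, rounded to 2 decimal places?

€1.50

Let x1 = kg of gypsum, x2 = kg of potassium nitrate, x3 = kg of ammonium sulfate, x4 = kg of potassium sulfate, x5 = kg of triple superphosphate.
Minimize 0.13x1 + 1.23x2 + 0.47x3 + 0.89x4 + 0.63x5 with:
  0.45x5 ≥ 0.84   (phosphorus (P₂O₅))
  0.13x2 + 0.21x3 ≥ 0.14   (nitrogen)
  0.18x1 + 0.24x3 + 0.19x4 + 0.01x5 ≥ 0.19   (sulfur)
  x1, x2, x3, x4, x5 ≥ 0.
The minimum-cost mix takes nothing from potassium nitrate, potassium sulfate — only gypsum, ammonium sulfate, triple superphosphate. Binding constraints: phosphorus (P₂O₅), nitrogen, sulfur.
Optimal quantities: gypsum = 0.06296 kg, ammonium sulfate = 0.6667 kg, triple superphosphate = 1.867 kg.
Hence cost = 0.13·0.06296 + 0.47·0.6667 + 0.63·1.867 = €1.4977.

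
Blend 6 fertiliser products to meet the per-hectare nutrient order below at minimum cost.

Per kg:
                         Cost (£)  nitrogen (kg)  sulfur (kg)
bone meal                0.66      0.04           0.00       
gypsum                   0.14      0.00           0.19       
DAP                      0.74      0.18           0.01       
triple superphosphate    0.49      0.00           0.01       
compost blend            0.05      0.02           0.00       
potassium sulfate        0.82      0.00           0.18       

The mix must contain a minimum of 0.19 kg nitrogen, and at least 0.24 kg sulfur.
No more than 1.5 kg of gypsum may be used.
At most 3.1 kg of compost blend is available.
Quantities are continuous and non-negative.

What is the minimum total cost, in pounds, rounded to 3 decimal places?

£0.853

This is a linear program. Let x1 = kg of bone meal, x2 = kg of gypsum, x3 = kg of DAP, x4 = kg of triple superphosphate, x5 = kg of compost blend, x6 = kg of potassium sulfate.
min 0.66x1 + 0.14x2 + 0.74x3 + 0.49x4 + 0.05x5 + 0.82x6 with:
  0.04x1 + 0.18x3 + 0.02x5 ≥ 0.19   (nitrogen)
  0.19x2 + 0.01x3 + 0.01x4 + 0.18x6 ≥ 0.24   (sulfur)
  x2 ≤ 1.5
  x5 ≤ 3.1
  x1, x2, x3, x4, x5, x6 ≥ 0.
The optimal basis is {gypsum, DAP, compost blend}; bone meal, triple superphosphate, potassium sulfate drop out. Binding constraints: nitrogen, sulfur, the compost blend cap.
Optimal quantities: gypsum = 1.226 kg, DAP = 0.7111 kg, compost blend = 3.1 kg.
Hence cost = 0.14·1.226 + 0.74·0.7111 + 0.05·3.1 = £0.85285.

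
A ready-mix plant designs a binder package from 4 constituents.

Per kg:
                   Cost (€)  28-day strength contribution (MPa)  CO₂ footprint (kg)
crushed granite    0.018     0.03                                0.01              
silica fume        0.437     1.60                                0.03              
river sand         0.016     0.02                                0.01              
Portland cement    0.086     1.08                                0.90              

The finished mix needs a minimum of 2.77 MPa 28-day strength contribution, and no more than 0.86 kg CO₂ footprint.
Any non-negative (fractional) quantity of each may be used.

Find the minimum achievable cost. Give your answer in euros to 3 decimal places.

€0.565

Let x1 = kg of crushed granite, x2 = kg of silica fume, x3 = kg of river sand, x4 = kg of Portland cement.
min 0.018x1 + 0.437x2 + 0.016x3 + 0.086x4 s.t.:
  0.03x1 + 1.6x2 + 0.02x3 + 1.08x4 ≥ 2.77   (28-day strength contribution)
  0.01x1 + 0.03x2 + 0.01x3 + 0.9x4 ≤ 0.86   (CO₂ footprint)
  x1, x2, x3, x4 ≥ 0.
The optimal basis is {silica fume, Portland cement}; crushed granite, river sand drop out. Binding constraints: 28-day strength contribution and CO₂ footprint.
So silica fume = 1.1113 kg, Portland cement = 0.91851 kg.
Cost = 0.437·1.1113 + 0.086·0.91851 = 0.56463.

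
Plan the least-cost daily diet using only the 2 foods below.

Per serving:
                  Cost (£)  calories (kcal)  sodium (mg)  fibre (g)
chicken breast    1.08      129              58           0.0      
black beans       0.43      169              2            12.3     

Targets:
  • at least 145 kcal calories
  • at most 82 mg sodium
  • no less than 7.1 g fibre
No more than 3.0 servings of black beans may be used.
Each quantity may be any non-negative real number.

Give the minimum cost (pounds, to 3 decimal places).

£0.369

Treat it as an LP. Let x1 = servings of chicken breast, x2 = servings of black beans.
min 1.08x1 + 0.43x2 s.t.:
  129x1 + 169x2 ≥ 145   (calories)
  58x1 + 2x2 ≤ 82   (sodium)
  12.3x2 ≥ 7.1   (fibre)
  x2 ≤ 3
  x1, x2 ≥ 0.
The optimal basis is {black beans}; chicken breast drops out. Binding constraint: calories.
Optimal quantities: black beans = 0.858 servings.
Cost = 0.43·0.858 = 0.36894.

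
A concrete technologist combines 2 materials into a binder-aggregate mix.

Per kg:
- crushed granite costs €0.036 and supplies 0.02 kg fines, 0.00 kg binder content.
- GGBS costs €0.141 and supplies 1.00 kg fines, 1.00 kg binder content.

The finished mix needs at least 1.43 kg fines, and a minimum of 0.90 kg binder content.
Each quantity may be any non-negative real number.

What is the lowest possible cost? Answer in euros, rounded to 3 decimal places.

Let x1 = kg of crushed granite, x2 = kg of GGBS.
min 0.036x1 + 0.141x2 with:
  0.02x1 + 1x2 ≥ 1.43   (fines)
  1x2 ≥ 0.9   (binder content)
  x1, x2 ≥ 0.
The cheapest feasible vertex uses only GGBS; crushed granite is not used. The fines requirement is met with equality.
Solving gives x2 = 1.43.
Total cost: 0.141·1.43 = 0.20163.

€0.202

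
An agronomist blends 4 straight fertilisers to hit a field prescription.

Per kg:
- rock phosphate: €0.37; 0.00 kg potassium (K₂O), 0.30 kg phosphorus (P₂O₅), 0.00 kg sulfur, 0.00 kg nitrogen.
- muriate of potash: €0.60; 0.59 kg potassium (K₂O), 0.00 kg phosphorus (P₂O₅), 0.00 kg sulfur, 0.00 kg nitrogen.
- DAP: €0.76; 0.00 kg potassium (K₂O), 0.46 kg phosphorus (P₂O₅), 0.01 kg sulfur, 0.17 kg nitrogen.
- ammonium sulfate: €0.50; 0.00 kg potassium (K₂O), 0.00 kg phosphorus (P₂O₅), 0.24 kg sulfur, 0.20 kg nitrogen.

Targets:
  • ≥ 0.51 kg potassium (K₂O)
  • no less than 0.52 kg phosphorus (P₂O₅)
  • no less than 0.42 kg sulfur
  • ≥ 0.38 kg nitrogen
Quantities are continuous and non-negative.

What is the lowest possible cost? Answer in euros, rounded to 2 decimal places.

€2.07

Let x1 = kg of rock phosphate, x2 = kg of muriate of potash, x3 = kg of DAP, x4 = kg of ammonium sulfate.
Minimise 0.37x1 + 0.6x2 + 0.76x3 + 0.5x4 with:
  0.59x2 ≥ 0.51   (potassium (K₂O))
  0.3x1 + 0.46x3 ≥ 0.52   (phosphorus (P₂O₅))
  0.01x3 + 0.24x4 ≥ 0.42   (sulfur)
  0.17x3 + 0.2x4 ≥ 0.38   (nitrogen)
  x1, x2, x3, x4 ≥ 0.
The optimal mix uses every input. The potassium (K₂O), phosphorus (P₂O₅), sulfur, nitrogen requirements are met with equality.
Solving gives x1 = 1.449, x2 = 0.8644, x3 = 0.1856, x4 = 1.742.
Hence cost = 0.37·1.449 + 0.6·0.8644 + 0.76·0.1856 + 0.5·1.742 = €2.0668.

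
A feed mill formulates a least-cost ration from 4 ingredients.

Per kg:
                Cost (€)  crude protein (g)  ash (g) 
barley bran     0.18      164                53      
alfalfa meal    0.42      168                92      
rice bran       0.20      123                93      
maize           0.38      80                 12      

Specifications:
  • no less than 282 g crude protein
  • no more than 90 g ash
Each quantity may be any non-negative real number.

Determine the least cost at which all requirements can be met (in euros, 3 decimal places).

€0.333

Let x1 = kg of barley bran, x2 = kg of alfalfa meal, x3 = kg of rice bran, x4 = kg of maize.
Minimise 0.18x1 + 0.42x2 + 0.2x3 + 0.38x4 with:
  164x1 + 168x2 + 123x3 + 80x4 ≥ 282   (crude protein)
  53x1 + 92x2 + 93x3 + 12x4 ≤ 90   (ash)
  x1, x2, x3, x4 ≥ 0.
The cheapest feasible vertex uses only barley bran, maize; alfalfa meal, rice bran are not used. Binding constraints: crude protein and ash.
Solving gives x1 = 1.6796, x4 = 0.081866.
Cost = 0.18·1.6796 + 0.38·0.081866 = 0.33344.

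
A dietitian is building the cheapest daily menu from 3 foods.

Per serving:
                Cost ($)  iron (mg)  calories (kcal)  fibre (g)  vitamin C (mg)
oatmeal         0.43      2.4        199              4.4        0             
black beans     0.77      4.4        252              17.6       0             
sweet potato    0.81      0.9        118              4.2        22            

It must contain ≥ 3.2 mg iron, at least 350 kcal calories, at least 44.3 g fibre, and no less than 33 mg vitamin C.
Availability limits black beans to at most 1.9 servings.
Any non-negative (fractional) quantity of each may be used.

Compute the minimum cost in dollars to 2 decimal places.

Set it up as a linear program. Let x1 = servings of oatmeal, x2 = servings of black beans, x3 = servings of sweet potato.
Minimize 0.43x1 + 0.77x2 + 0.81x3 with:
  2.4x1 + 4.4x2 + 0.9x3 ≥ 3.2   (iron)
  199x1 + 252x2 + 118x3 ≥ 350   (calories)
  4.4x1 + 17.6x2 + 4.2x3 ≥ 44.3   (fibre)
  22x3 ≥ 33   (vitamin C)
  x2 ≤ 1.9
  x1, x2, x3 ≥ 0.
All 3 inputs are positive at the optimum. The fibre, vitamin C, the black beans cap requirements are met with equality.
That vertex is x1 = 1.036, x2 = 1.9, x3 = 1.5.
Total cost: 0.43·1.036 + 0.77·1.9 + 0.81·1.5 = 3.1235.

$3.12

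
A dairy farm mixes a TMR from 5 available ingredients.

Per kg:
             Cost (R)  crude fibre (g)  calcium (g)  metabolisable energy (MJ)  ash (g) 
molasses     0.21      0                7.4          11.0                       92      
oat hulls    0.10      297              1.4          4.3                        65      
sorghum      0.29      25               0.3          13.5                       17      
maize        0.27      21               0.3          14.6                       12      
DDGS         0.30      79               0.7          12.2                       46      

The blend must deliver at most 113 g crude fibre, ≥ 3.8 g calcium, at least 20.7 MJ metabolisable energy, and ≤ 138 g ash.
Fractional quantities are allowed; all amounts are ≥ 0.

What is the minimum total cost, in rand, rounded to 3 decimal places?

Let x1 = kg of molasses, x2 = kg of oat hulls, x3 = kg of sorghum, x4 = kg of maize, x5 = kg of DDGS.
min 0.21x1 + 0.1x2 + 0.29x3 + 0.27x4 + 0.3x5 with:
  297x2 + 25x3 + 21x4 + 79x5 ≤ 113   (crude fibre)
  7.4x1 + 1.4x2 + 0.3x3 + 0.3x4 + 0.7x5 ≥ 3.8   (calcium)
  11x1 + 4.3x2 + 13.5x3 + 14.6x4 + 12.2x5 ≥ 20.7   (metabolisable energy)
  92x1 + 65x2 + 17x3 + 12x4 + 46x5 ≤ 138   (ash)
  x1, x2, x3, x4, x5 ≥ 0.
At the optimum only molasses, maize are positive (oat hulls, sorghum, DDGS = 0). There the calcium and metabolisable energy constraints are tight.
That vertex is x1 = 0.4704, x4 = 1.063.
Objective = 0.21·0.4704 + 0.27·1.063 = 0.38579.

R0.386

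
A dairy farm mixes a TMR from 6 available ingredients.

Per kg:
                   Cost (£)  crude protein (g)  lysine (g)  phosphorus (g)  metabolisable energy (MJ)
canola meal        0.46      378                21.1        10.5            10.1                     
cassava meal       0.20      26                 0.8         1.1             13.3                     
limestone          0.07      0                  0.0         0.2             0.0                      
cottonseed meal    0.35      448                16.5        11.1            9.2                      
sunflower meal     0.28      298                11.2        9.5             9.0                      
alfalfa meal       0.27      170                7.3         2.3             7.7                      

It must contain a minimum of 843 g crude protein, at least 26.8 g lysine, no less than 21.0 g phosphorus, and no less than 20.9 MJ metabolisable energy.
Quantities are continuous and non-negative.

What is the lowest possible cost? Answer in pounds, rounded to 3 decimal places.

£0.709

Set it up as a linear program. Let x1 = kg of canola meal, x2 = kg of cassava meal, x3 = kg of limestone, x4 = kg of cottonseed meal, x5 = kg of sunflower meal, x6 = kg of alfalfa meal.
Minimise 0.46x1 + 0.2x2 + 0.07x3 + 0.35x4 + 0.28x5 + 0.27x6 s.t.:
  378x1 + 26x2 + 448x4 + 298x5 + 170x6 ≥ 843   (crude protein)
  21.1x1 + 0.8x2 + 16.5x4 + 11.2x5 + 7.3x6 ≥ 26.8   (lysine)
  10.5x1 + 1.1x2 + 0.2x3 + 11.1x4 + 9.5x5 + 2.3x6 ≥ 21   (phosphorus)
  10.1x1 + 13.3x2 + 9.2x4 + 9x5 + 7.7x6 ≥ 20.9   (metabolisable energy)
  x1, x2, x3, x4, x5, x6 ≥ 0.
The optimal basis is {cassava meal, cottonseed meal}; canola meal, limestone, sunflower meal, alfalfa meal drop out. The crude protein and metabolisable energy requirements are met with equality.
Solving gives x2 = 0.2811, x4 = 1.865.
Hence cost = 0.2·0.2811 + 0.35·1.865 = £0.70897.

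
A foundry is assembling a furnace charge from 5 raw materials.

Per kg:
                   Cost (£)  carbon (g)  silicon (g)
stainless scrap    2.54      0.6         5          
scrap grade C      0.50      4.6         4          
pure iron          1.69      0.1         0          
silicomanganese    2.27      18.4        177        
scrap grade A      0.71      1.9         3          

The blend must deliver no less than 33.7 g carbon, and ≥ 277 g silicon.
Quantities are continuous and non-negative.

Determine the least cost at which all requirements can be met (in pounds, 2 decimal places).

Let x1 = kg of stainless scrap, x2 = kg of scrap grade C, x3 = kg of pure iron, x4 = kg of silicomanganese, x5 = kg of scrap grade A.
Minimize 2.54x1 + 0.5x2 + 1.69x3 + 2.27x4 + 0.71x5 subject to:
  0.6x1 + 4.6x2 + 0.1x3 + 18.4x4 + 1.9x5 ≥ 33.7   (carbon)
  5x1 + 4x2 + 177x4 + 3x5 ≥ 277   (silicon)
  x1, x2, x3, x4, x5 ≥ 0.
At the optimum only scrap grade C, silicomanganese are positive (stainless scrap, pure iron, scrap grade A = 0). Binding constraints: carbon and silicon.
That vertex is x2 = 1.172, x4 = 1.538.
Total cost: 0.5·1.172 + 2.27·1.538 = 4.0773.

£4.08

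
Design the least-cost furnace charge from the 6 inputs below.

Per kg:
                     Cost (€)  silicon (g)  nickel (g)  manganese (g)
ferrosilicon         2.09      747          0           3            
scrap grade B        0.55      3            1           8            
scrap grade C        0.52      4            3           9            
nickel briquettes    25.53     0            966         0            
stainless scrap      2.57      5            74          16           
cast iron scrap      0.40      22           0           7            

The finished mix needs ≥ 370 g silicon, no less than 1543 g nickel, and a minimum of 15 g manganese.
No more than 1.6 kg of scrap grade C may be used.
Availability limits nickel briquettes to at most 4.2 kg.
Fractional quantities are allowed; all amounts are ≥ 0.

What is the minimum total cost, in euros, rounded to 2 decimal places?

€42.32

Treat it as an LP. Let x1 = kg of ferrosilicon, x2 = kg of scrap grade B, x3 = kg of scrap grade C, x4 = kg of nickel briquettes, x5 = kg of stainless scrap, x6 = kg of cast iron scrap.
Minimize 2.09x1 + 0.55x2 + 0.52x3 + 25.53x4 + 2.57x5 + 0.4x6 subject to:
  747x1 + 3x2 + 4x3 + 5x5 + 22x6 ≥ 370   (silicon)
  1x2 + 3x3 + 966x4 + 74x5 ≥ 1543   (nickel)
  3x1 + 8x2 + 9x3 + 16x5 + 7x6 ≥ 15   (manganese)
  x3 ≤ 1.6
  x4 ≤ 4.2
  x1, x2, x3, x4, x5, x6 ≥ 0.
The minimum-cost mix takes nothing from scrap grade B, scrap grade C, cast iron scrap — only ferrosilicon, nickel briquettes, stainless scrap. There the silicon, nickel, manganese constraints are tight.
So ferrosilicon = 0.48965 kg, nickel briquettes = 1.5325 kg, stainless scrap = 0.84569 kg.
Cost = 2.09·0.48965 + 25.53·1.5325 + 2.57·0.84569 = 42.3215.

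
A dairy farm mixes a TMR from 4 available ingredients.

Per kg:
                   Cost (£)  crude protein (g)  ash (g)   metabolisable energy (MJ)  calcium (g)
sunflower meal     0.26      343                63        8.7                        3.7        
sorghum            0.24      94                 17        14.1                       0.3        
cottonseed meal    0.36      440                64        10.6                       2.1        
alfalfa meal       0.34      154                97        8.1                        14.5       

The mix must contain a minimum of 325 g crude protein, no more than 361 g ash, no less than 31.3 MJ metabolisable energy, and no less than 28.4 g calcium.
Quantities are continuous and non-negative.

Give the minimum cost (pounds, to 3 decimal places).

This is a linear program. Let x1 = kg of sunflower meal, x2 = kg of sorghum, x3 = kg of cottonseed meal, x4 = kg of alfalfa meal.
Minimize 0.26x1 + 0.24x2 + 0.36x3 + 0.34x4 s.t.:
  343x1 + 94x2 + 440x3 + 154x4 ≥ 325   (crude protein)
  63x1 + 17x2 + 64x3 + 97x4 ≤ 361   (ash)
  8.7x1 + 14.1x2 + 10.6x3 + 8.1x4 ≥ 31.3   (metabolisable energy)
  3.7x1 + 0.3x2 + 2.1x3 + 14.5x4 ≥ 28.4   (calcium)
  x1, x2, x3, x4 ≥ 0.
The cheapest feasible vertex uses only sorghum, alfalfa meal; sunflower meal, cottonseed meal are not used. The metabolisable energy and calcium requirements are met with equality.
Solving gives x2 = 1.108, x4 = 1.936.
Cost = 0.24·1.108 + 0.34·1.936 = 0.92416.

£0.924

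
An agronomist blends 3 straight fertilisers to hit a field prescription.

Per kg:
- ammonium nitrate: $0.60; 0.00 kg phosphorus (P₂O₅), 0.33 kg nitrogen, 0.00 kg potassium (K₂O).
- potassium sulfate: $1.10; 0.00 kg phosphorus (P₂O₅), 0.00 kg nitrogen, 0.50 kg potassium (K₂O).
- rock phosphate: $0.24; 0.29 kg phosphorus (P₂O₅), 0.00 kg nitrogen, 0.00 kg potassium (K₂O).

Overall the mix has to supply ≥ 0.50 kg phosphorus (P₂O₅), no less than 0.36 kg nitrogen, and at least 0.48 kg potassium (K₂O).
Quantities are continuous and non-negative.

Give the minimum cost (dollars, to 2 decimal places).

Set it up as a linear program. Let x1 = kg of ammonium nitrate, x2 = kg of potassium sulfate, x3 = kg of rock phosphate.
Minimize 0.6x1 + 1.1x2 + 0.24x3 subject to:
  0.29x3 ≥ 0.5   (phosphorus (P₂O₅))
  0.33x1 ≥ 0.36   (nitrogen)
  0.5x2 ≥ 0.48   (potassium (K₂O))
  x1, x2, x3 ≥ 0.
The optimal mix uses every input. The phosphorus (P₂O₅), nitrogen, potassium (K₂O) requirements are met with equality.
So ammonium nitrate = 1.091 kg, potassium sulfate = 0.96 kg, rock phosphate = 1.724 kg.
Hence cost = 0.6·1.091 + 1.1·0.96 + 0.24·1.724 = $2.1244.

$2.12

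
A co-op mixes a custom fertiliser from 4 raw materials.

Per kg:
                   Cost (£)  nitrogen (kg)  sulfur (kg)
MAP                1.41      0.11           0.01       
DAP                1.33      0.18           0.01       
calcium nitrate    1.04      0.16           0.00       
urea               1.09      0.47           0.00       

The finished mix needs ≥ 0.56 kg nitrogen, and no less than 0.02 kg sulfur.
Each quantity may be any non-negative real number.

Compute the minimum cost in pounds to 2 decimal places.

This is a linear program. Let x1 = kg of MAP, x2 = kg of DAP, x3 = kg of calcium nitrate, x4 = kg of urea.
Minimise 1.41x1 + 1.33x2 + 1.04x3 + 1.09x4 s.t.:
  0.11x1 + 0.18x2 + 0.16x3 + 0.47x4 ≥ 0.56   (nitrogen)
  0.01x1 + 0.01x2 ≥ 0.02   (sulfur)
  x1, x2, x3, x4 ≥ 0.
The minimum-cost mix takes nothing from MAP, calcium nitrate — only DAP, urea. The nitrogen and sulfur requirements are met with equality.
Solving gives x2 = 2, x4 = 0.4255.
Objective = 1.33·2 + 1.09·0.4255 = 3.1238.

£3.12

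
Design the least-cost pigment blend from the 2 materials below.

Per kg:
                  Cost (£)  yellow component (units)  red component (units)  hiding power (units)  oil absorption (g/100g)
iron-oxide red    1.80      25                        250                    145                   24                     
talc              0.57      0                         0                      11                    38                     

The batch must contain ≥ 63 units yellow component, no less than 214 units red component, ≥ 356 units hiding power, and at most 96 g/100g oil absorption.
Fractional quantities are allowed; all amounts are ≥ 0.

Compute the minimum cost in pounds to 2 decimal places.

£4.54

Treat it as an LP. Let x1 = kg of iron-oxide red, x2 = kg of talc.
Minimise 1.8x1 + 0.57x2 subject to:
  25x1 ≥ 63   (yellow component)
  250x1 ≥ 214   (red component)
  145x1 + 11x2 ≥ 356   (hiding power)
  24x1 + 38x2 ≤ 96   (oil absorption)
  x1, x2 ≥ 0.
The cheapest feasible vertex uses only iron-oxide red; talc is not used. The yellow component requirement is met with equality.
That vertex is x1 = 2.52.
Total cost: 1.8·2.52 = 4.5360.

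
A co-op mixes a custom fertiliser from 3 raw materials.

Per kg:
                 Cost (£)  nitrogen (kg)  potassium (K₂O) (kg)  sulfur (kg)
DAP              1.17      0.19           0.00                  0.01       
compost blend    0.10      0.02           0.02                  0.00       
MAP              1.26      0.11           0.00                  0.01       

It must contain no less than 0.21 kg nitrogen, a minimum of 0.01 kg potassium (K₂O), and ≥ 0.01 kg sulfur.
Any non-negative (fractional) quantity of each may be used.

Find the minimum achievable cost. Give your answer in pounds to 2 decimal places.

Let x1 = kg of DAP, x2 = kg of compost blend, x3 = kg of MAP.
Minimise 1.17x1 + 0.1x2 + 1.26x3 with:
  0.19x1 + 0.02x2 + 0.11x3 ≥ 0.21   (nitrogen)
  0.02x2 ≥ 0.01   (potassium (K₂O))
  0.01x1 + 0.01x3 ≥ 0.01   (sulfur)
  x1, x2, x3 ≥ 0.
At the optimum only DAP, compost blend are positive (MAP = 0). Binding constraints: nitrogen and sulfur.
Optimal quantities: DAP = 1 kg, compost blend = 1 kg.
Cost = 1.17·1 + 0.1·1 = 1.2700.

£1.27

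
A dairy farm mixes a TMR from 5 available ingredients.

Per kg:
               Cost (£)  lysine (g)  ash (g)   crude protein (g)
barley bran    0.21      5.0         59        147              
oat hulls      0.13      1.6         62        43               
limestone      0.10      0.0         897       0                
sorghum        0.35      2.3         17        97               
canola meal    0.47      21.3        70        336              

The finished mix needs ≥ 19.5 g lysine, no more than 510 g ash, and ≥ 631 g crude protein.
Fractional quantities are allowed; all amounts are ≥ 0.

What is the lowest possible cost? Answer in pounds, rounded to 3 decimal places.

Treat it as an LP. Let x1 = kg of barley bran, x2 = kg of oat hulls, x3 = kg of limestone, x4 = kg of sorghum, x5 = kg of canola meal.
min 0.21x1 + 0.13x2 + 0.1x3 + 0.35x4 + 0.47x5 with:
  5x1 + 1.6x2 + 2.3x4 + 21.3x5 ≥ 19.5   (lysine)
  59x1 + 62x2 + 897x3 + 17x4 + 70x5 ≤ 510   (ash)
  147x1 + 43x2 + 97x4 + 336x5 ≥ 631   (crude protein)
  x1, x2, x3, x4, x5 ≥ 0.
At the optimum only canola meal is positive (barley bran, oat hulls, limestone, sorghum = 0). There the crude protein constraint is tight.
So canola meal = 1.878 kg.
Total cost: 0.47·1.878 = 0.88266.

£0.883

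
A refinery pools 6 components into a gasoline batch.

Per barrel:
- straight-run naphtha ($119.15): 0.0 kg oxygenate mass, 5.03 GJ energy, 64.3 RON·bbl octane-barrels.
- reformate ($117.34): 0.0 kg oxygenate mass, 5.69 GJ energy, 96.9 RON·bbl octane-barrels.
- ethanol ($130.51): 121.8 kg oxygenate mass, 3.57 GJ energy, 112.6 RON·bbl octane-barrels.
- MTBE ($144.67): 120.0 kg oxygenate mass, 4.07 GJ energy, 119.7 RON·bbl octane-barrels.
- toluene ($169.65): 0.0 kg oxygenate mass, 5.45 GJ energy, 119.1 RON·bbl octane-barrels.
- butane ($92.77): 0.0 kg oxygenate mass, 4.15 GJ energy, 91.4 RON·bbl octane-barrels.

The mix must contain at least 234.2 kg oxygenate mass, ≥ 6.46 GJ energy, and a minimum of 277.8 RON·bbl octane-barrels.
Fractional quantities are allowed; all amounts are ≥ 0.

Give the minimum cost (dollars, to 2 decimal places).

Let x1 = barrels of straight-run naphtha, x2 = barrels of reformate, x3 = barrels of ethanol, x4 = barrels of MTBE, x5 = barrels of toluene, x6 = barrels of butane.
min 119.15x1 + 117.34x2 + 130.51x3 + 144.67x4 + 169.65x5 + 92.77x6 with:
  121.8x3 + 120x4 ≥ 234.2   (oxygenate mass)
  5.03x1 + 5.69x2 + 3.57x3 + 4.07x4 + 5.45x5 + 4.15x6 ≥ 6.46   (energy)
  64.3x1 + 96.9x2 + 112.6x3 + 119.7x4 + 119.1x5 + 91.4x6 ≥ 277.8   (octane-barrels)
  x1, x2, x3, x4, x5, x6 ≥ 0.
At the optimum only ethanol, butane are positive (straight-run naphtha, reformate, MTBE, toluene = 0). There the oxygenate mass and octane-barrels constraints are tight.
So ethanol = 1.92282 barrels, butane = 0.670569 barrels.
Objective = 130.51·1.92282 + 92.77·0.670569 = 313.1559.

$313.16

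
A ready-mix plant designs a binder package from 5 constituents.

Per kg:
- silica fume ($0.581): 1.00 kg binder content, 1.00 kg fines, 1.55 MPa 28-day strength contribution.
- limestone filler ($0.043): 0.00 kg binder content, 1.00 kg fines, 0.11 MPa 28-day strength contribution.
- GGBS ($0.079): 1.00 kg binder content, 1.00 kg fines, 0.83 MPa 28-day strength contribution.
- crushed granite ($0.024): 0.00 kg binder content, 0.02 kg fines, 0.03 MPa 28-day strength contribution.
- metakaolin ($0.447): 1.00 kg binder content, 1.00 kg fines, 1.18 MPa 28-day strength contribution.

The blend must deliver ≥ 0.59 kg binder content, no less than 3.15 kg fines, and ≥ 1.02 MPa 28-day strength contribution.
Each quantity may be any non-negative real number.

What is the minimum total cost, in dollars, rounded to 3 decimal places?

$0.169

Let x1 = kg of silica fume, x2 = kg of limestone filler, x3 = kg of GGBS, x4 = kg of crushed granite, x5 = kg of metakaolin.
min 0.581x1 + 0.043x2 + 0.079x3 + 0.024x4 + 0.447x5 subject to:
  1x1 + 1x3 + 1x5 ≥ 0.59   (binder content)
  1x1 + 1x2 + 1x3 + 0.02x4 + 1x5 ≥ 3.15   (fines)
  1.55x1 + 0.11x2 + 0.83x3 + 0.03x4 + 1.18x5 ≥ 1.02   (28-day strength contribution)
  x1, x2, x3, x4, x5 ≥ 0.
The cheapest feasible vertex uses only limestone filler, GGBS; silica fume, crushed granite, metakaolin are not used. The fines and 28-day strength contribution requirements are met with equality.
Optimal quantities: limestone filler = 2.215 kg, GGBS = 0.9354 kg.
Total cost: 0.043·2.215 + 0.079·0.9354 = 0.16914.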